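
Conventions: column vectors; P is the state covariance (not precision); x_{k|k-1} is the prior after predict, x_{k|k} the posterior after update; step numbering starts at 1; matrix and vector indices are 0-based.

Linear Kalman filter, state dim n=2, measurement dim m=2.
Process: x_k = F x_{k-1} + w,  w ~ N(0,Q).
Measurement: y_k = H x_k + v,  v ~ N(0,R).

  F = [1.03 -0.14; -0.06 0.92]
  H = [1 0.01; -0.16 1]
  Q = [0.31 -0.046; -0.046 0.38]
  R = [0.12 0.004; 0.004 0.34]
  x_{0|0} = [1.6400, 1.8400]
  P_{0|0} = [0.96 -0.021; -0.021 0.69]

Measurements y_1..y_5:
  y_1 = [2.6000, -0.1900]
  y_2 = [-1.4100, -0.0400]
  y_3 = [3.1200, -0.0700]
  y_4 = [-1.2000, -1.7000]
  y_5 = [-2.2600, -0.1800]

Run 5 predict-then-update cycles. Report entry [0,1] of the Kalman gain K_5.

step 1: x^-=[1.4316, 1.5944]  P^-=[1.3480 -0.2143; -0.2143 0.9698]  S=[1.4639 -0.4159; -0.4159 1.4129]  K=[0.9090 -0.0367; 0.0678 0.7306]  nu=[1.1525, -1.5553]  x^+=[2.5363, 0.5362]  P^+=[0.1088 0.0086; 0.0086 0.2501]
step 2: x^-=[2.5373, 0.3411]  P^-=[0.4279 -0.0767; -0.0767 0.5911]  S=[0.5464 -0.1352; -0.1352 0.9666]  K=[0.7712 -0.0424; 0.0257 0.6278]  nu=[-3.9507, 0.0248]  x^+=[-0.5106, 0.2553]  P^+=[0.0923 0.0035; 0.0035 0.2141]
step 3: x^-=[-0.5616, 0.2655]  P^-=[0.4112 -0.0760; -0.0760 0.5612]  S=[0.5297 -0.1320; -0.1320 0.9360]  K=[0.7639 -0.0437; 0.0206 0.6154]  nu=[3.6790, -0.4254]  x^+=[2.2673, 0.0793]  P^+=[0.0915 0.0028; 0.0028 0.2098]
step 4: x^-=[2.3242, -0.0631]  P^-=[0.4103 -0.0760; -0.0760 0.5576]  S=[0.5289 -0.1319; -0.1319 0.9324]  K=[0.7635 -0.0439; 0.0200 0.6139]  nu=[-3.5236, -1.2651]  x^+=[-0.3105, -0.9102]  P^+=[0.0914 0.0028; 0.0028 0.2092]
step 5: x^-=[-0.1924, -0.8188]  P^-=[0.4103 -0.0760; -0.0760 0.5571]  S=[0.5288 -0.1319; -0.1319 0.9319]  K=[0.7635 -0.0439; 0.0200 0.6137]  nu=[-2.0594, 0.6080]  x^+=[-1.7914, -0.4868]  P^+=[0.0914 0.0028; 0.0028 0.2092]

K[0,1] = -0.0439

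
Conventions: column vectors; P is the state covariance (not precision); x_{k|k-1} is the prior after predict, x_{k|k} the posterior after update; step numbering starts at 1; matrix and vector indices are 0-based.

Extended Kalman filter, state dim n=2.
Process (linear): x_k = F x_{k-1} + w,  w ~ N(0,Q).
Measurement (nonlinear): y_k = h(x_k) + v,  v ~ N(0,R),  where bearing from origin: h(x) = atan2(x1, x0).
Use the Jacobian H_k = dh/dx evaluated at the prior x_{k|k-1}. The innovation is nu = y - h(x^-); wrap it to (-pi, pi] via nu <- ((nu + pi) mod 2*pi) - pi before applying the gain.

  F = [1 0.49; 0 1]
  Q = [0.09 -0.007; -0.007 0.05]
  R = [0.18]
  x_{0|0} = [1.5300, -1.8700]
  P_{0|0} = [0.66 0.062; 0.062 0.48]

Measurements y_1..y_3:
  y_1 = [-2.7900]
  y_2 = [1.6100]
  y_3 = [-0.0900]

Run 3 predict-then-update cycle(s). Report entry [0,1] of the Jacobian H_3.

step 1: x^-=[0.6137, -1.8700]  P^-=[0.9260 0.2902; 0.2902 0.5300]  H_jac=[0.4828 0.1584]  S=[0.4535]  K=[1.0871; 0.4941]  nu=[-1.5363]  x^+=[-1.0564, -2.6290]  P^+=[0.3900 0.0466; 0.0466 0.4193]
step 2: x^-=[-2.3447, -2.6290]  P^-=[0.6264 0.2451; 0.2451 0.4693]  H_jac=[0.2119 -0.1889]  S=[0.2052]  K=[0.4210; -0.1791]  nu=[-2.3741]  x^+=[-3.3441, -2.2040]  P^+=[0.5900 0.2605; 0.2605 0.4627]
step 3: x^-=[-4.4240, -2.2040]  P^-=[1.0464 0.4803; 0.4803 0.5127]  H_jac=[0.0902 -0.1811]  S=[0.1896]  K=[0.0392; -0.2611]  nu=[2.5894]  x^+=[-4.3225, -2.8801]  P^+=[1.0461 0.4822; 0.4822 0.4998]

H_jac[0,1] = -0.1811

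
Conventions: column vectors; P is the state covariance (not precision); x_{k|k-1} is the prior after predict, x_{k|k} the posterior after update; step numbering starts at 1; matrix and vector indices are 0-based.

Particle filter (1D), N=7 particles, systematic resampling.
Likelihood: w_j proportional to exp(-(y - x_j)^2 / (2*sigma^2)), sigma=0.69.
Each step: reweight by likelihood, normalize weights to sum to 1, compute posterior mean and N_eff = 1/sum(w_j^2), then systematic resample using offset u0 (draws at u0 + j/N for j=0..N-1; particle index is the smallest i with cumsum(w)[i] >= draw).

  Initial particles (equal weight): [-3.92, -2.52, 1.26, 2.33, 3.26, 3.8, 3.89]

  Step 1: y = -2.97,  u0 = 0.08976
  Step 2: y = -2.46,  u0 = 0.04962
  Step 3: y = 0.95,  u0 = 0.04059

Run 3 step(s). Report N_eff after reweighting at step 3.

N_eff = 7.0000

step 1: w=[0.3241, 0.6759, 0.0000, 0.0000, 0.0000, 0.0000, 0.0000]  mean=-2.9737  Neff=1.7797  idx=[0, 0, 1, 1, 1, 1, 1]
step 2: w=[0.0205, 0.0205, 0.1918, 0.1918, 0.1918, 0.1918, 0.1918]  mean=-2.5775  Neff=5.4124  idx=[2, 2, 3, 4, 5, 5, 6]
step 3: w=[0.1429, 0.1429, 0.1429, 0.1429, 0.1429, 0.1429, 0.1429]  mean=-2.5200  Neff=7.0000  idx=[0, 1, 2, 3, 4, 5, 6]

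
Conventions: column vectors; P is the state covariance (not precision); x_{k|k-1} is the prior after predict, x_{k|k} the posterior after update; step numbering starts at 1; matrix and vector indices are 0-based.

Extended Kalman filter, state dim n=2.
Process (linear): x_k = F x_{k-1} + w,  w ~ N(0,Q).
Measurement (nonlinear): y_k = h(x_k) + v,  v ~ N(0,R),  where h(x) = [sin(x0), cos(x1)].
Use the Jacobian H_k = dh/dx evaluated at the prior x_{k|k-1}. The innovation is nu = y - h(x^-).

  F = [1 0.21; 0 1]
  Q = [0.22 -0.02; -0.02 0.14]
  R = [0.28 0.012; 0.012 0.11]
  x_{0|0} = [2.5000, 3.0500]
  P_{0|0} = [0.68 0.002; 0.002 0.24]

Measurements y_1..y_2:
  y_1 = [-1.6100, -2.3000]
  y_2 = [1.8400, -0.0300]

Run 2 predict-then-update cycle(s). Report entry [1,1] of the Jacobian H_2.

step 1: x^-=[3.1405, 3.0500]  P^-=[0.9114 0.0324; 0.0324 0.3800]  H_jac=[-1.0000 0.0000; 0.0000 -0.0915]  S=[1.1914 0.0150; 0.0150 0.1132]  K=[-0.7659 0.0751; -0.0234 -0.3040]  nu=[-1.6111, -1.3042]  x^+=[4.2766, 3.4841]  P^+=[0.2136 0.0102; 0.0102 0.3687]
step 2: x^-=[5.0082, 3.4841]  P^-=[0.4541 0.0676; 0.0676 0.5087]  H_jac=[0.2915 0.0000; 0.0000 0.3359]  S=[0.3186 0.0186; 0.0186 0.1674]  K=[0.4103 0.0900; 0.0022 1.0205]  nu=[2.7966, 0.9119]  x^+=[6.2377, 4.4210]  P^+=[0.3977 0.0441; 0.0441 0.3343]

H_jac[1,1] = 0.3359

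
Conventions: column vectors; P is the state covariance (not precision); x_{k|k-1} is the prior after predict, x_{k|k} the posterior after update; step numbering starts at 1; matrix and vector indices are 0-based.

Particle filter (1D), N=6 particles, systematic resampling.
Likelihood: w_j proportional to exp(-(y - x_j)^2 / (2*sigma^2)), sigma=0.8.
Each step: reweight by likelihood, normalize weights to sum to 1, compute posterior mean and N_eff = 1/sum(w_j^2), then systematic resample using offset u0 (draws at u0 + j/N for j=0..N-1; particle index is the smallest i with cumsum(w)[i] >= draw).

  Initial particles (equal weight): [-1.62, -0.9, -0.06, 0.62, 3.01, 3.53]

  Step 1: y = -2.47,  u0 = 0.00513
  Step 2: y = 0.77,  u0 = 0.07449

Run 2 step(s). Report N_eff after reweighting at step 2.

N_eff = 2.1661

step 1: w=[0.7836, 0.2009, 0.0147, 0.0008, 0.0000, 0.0000]  mean=-1.4506  Neff=1.5277  idx=[0, 0, 0, 0, 0, 1]
step 2: w=[0.0675, 0.0675, 0.0675, 0.0675, 0.0675, 0.6625]  mean=-1.1430  Neff=2.1661  idx=[1, 3, 5, 5, 5, 5]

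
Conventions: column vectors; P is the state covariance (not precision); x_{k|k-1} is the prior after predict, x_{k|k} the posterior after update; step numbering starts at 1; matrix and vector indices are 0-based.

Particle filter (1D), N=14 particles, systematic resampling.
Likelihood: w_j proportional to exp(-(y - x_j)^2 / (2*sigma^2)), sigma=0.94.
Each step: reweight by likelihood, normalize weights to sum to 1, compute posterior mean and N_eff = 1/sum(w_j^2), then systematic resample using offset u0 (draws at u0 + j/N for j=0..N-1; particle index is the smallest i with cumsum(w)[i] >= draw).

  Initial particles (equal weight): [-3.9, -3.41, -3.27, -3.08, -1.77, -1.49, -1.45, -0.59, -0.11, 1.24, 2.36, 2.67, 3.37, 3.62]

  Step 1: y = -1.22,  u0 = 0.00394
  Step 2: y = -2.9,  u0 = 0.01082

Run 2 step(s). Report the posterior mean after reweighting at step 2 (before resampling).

step 1: w=[0.0039, 0.0150, 0.0210, 0.0319, 0.1906, 0.2171, 0.2196, 0.1807, 0.1127, 0.0074, 0.0002, 0.0000, 0.0000, 0.0000]  mean=-1.3218  Neff=5.5938  idx=[1, 4, 4, 4, 5, 5, 5, 6, 6, 6, 7, 7, 7, 8]
step 2: w=[0.1977, 0.1112, 0.1112, 0.1112, 0.0744, 0.0744, 0.0744, 0.0697, 0.0697, 0.0697, 0.0112, 0.0112, 0.0112, 0.0028]  mean=-1.9206  Neff=9.2795  idx=[0, 0, 0, 1, 1, 2, 3, 3, 4, 5, 6, 7, 8, 9]

post_mean = -1.9206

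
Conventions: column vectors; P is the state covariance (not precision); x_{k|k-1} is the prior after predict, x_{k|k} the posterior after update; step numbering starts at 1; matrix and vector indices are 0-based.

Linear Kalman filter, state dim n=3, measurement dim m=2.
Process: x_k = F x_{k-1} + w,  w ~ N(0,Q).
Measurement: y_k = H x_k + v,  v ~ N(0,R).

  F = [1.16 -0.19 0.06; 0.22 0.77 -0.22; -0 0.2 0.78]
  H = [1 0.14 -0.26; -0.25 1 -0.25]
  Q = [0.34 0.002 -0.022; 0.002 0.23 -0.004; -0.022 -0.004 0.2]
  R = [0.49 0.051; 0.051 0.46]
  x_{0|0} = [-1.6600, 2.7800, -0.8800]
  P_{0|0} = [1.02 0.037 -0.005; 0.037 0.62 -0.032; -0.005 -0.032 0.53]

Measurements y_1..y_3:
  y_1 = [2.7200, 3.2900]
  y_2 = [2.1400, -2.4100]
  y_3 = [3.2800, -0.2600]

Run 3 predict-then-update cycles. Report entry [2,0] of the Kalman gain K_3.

step 1: x^-=[-2.5066, 1.9690, -0.1304]  P^-=[1.7205 0.1945 -0.0123; 0.1945 0.6965 -0.0165; -0.0123 -0.0165 0.5373]  S=[2.3226 -0.0519; -0.0519 1.2071]  K=[0.7503 -0.1604; 0.1398 0.5461; -0.0693 -0.1254]  nu=[4.9170, 0.6618]  x^+=[1.0765, 3.0177, -0.5539]  P^+=[0.3695 0.0768 0.0798; 0.0768 0.2990 0.0858; 0.0798 0.0858 0.5081]
step 2: x^-=[0.6422, 2.6823, 0.1715]  P^-=[0.8251 0.0994 0.0687; 0.0994 0.4390 0.0197; 0.0687 0.0197 0.5478]  S=[1.3514 0.0193; 0.0193 0.9338]  K=[0.6097 -0.1454; 0.1091 0.4360; -0.0505 -0.1430]  nu=[1.1669, -4.8889]  x^+=[2.0643, 0.6782, 0.8116]  P^+=[0.3064 0.0639 0.0924; 0.0639 0.2436 0.0860; 0.0924 0.0860 0.5250]
step 3: x^-=[2.3144, 0.7978, 0.7687]  P^-=[0.7457 0.0773 0.0801; 0.0773 0.3982 0.0100; 0.0801 0.0100 0.5560]  S=[1.2604 0.0133; 0.0133 0.9060]  K=[0.5853 -0.1512; 0.0991 0.4140; -0.0483 -0.1638]  nu=[1.0538, -0.2871]  x^+=[2.9746, 0.7834, 0.7647]  P^+=[0.2956 0.0578 0.0945; 0.0578 0.2295 0.0779; 0.0945 0.0779 0.5285]

K[2,0] = -0.0483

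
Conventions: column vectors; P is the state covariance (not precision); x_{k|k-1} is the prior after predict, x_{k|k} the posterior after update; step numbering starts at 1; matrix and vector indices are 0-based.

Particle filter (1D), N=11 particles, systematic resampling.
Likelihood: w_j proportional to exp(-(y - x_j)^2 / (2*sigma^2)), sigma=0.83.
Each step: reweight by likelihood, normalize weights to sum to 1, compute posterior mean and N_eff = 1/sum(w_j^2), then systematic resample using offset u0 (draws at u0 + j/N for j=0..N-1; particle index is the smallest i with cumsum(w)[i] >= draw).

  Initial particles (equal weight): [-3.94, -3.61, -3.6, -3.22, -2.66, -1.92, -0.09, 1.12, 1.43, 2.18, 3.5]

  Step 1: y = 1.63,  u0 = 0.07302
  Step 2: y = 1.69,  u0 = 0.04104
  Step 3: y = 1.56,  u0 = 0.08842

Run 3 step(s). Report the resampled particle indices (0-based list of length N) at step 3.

step 1: w=[0.0000, 0.0000, 0.0000, 0.0000, 0.0000, 0.0000, 0.0417, 0.2959, 0.3471, 0.2869, 0.0282]  mean=1.5483  Neff=3.4137  idx=[7, 7, 7, 8, 8, 8, 8, 9, 9, 9, 10]
step 2: w=[0.0899, 0.0899, 0.0899, 0.1083, 0.1083, 0.1083, 0.1083, 0.0956, 0.0956, 0.0956, 0.0106]  mean=1.5833  Neff=10.1374  idx=[0, 1, 2, 3, 4, 5, 5, 6, 7, 8, 9]
step 3: w=[0.0885, 0.0885, 0.0885, 0.1006, 0.1006, 0.1006, 0.1006, 0.1006, 0.0771, 0.0771, 0.0771]  mean=1.5211  Neff=10.8727  idx=[0, 2, 3, 3, 4, 5, 6, 7, 8, 9, 10]

resampled_idx = [0, 2, 3, 3, 4, 5, 6, 7, 8, 9, 10]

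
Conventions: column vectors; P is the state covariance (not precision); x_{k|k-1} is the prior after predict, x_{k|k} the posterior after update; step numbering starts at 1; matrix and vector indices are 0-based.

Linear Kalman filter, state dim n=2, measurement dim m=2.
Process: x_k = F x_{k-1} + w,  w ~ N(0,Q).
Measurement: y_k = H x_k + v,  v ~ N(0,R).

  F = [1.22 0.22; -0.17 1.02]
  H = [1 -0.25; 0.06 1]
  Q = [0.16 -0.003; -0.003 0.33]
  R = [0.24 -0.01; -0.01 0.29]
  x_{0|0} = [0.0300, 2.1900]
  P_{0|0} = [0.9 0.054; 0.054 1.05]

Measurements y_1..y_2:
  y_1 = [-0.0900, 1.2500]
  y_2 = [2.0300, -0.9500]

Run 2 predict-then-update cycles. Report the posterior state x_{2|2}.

x_post = [1.4463, -0.2724]

step 1: x^-=[0.5184, 2.2287]  P^-=[1.5794 0.1111; 0.1111 1.4297]  S=[1.8532 -0.1632; -0.1632 1.7387]  K=[0.8548 0.1986; -0.0607 0.8204]  nu=[-0.0512, -1.0098]  x^+=[0.2740, 1.4034]  P^+=[0.2122 0.0363; 0.0363 0.2363]
step 2: x^-=[0.6430, 1.3848]  P^-=[0.5068 0.0499; 0.0499 0.5694]  S=[0.7575 -0.0728; -0.0728 0.8672]  K=[0.6669 0.1486; -0.0591 0.6551]  nu=[1.7332, -2.3734]  x^+=[1.4463, -0.2724]  P^+=[0.1652 0.0265; 0.0265 0.1890]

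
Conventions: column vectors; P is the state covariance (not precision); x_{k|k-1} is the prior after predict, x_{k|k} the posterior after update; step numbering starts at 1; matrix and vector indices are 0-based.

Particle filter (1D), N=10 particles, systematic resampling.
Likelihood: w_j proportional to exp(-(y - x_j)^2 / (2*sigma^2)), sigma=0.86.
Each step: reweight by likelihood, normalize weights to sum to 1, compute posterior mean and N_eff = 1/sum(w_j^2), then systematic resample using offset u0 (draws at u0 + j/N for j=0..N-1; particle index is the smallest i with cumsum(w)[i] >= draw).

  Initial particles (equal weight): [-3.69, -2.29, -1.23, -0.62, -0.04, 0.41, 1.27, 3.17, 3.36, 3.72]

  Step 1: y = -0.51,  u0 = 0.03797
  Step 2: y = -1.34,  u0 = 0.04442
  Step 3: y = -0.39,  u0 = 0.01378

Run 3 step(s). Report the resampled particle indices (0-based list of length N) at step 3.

step 1: w=[0.0003, 0.0350, 0.2098, 0.2954, 0.2565, 0.1680, 0.0350, 0.0000, 0.0000, 0.0000]  mean=-0.4192  Neff=4.3912  idx=[2, 2, 2, 3, 3, 3, 4, 4, 5, 5]
step 2: w=[0.1659, 0.1659, 0.1659, 0.1178, 0.1178, 0.1178, 0.0534, 0.0534, 0.0211, 0.0211]  mean=-0.8182  Neff=7.6465  idx=[0, 0, 1, 2, 2, 3, 4, 5, 5, 7]
step 3: w=[0.0787, 0.0787, 0.0787, 0.0787, 0.0787, 0.1224, 0.1224, 0.1224, 0.1224, 0.1168]  mean=-0.7924  Neff=9.5648  idx=[0, 1, 2, 3, 5, 5, 6, 7, 8, 9]

resampled_idx = [0, 1, 2, 3, 5, 5, 6, 7, 8, 9]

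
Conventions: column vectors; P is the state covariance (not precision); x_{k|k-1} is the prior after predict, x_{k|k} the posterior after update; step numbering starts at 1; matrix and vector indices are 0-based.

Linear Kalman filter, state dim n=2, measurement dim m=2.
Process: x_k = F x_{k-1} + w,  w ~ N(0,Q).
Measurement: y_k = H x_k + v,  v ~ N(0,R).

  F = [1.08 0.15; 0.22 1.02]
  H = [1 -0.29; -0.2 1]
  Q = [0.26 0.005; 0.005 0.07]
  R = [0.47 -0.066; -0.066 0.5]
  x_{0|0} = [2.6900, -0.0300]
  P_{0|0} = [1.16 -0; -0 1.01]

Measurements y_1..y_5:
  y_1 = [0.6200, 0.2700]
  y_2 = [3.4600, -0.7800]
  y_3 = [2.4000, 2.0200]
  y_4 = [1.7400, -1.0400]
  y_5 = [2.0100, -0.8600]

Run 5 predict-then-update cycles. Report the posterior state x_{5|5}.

x_post = [2.2892, 0.8153]

step 1: x^-=[2.9007, 0.5612]  P^-=[1.6357 0.4351; 0.4351 1.1769]  S=[1.9523 -0.2741; -0.2741 1.5683]  K=[0.8026 0.2091; 0.1493 0.7210]  nu=[-2.1180, 0.2889]  x^+=[1.2613, 0.4534]  P^+=[0.4017 0.1319; 0.1319 0.3771]
step 2: x^-=[1.4303, 0.7399]  P^-=[0.7797 0.3078; 0.3078 0.5409]  S=[1.1167 -0.0532; -0.0532 0.9490]  K=[0.6276 0.1952; 0.1596 0.5141]  nu=[2.2443, -1.2339]  x^+=[2.5980, 0.4639]  P^+=[0.3168 0.1195; 0.1195 0.2704]
step 3: x^-=[2.8754, 1.0447]  P^-=[0.6743 0.2572; 0.2572 0.4203]  S=[1.0304 -0.0506; -0.0506 0.8444]  K=[0.5908 0.1803; 0.1532 0.4460]  nu=[-0.1724, 1.5504]  x^+=[3.0531, 1.7098]  P^+=[0.2979 0.1108; 0.1108 0.2350]
step 4: x^-=[3.5538, 2.4157]  P^-=[0.6486 0.2374; 0.2374 0.3787]  S=[1.0128 -0.0544; -0.0544 0.8096]  K=[0.5817 0.1721; 0.1485 0.4190]  nu=[-1.1133, -2.7449]  x^+=[2.4340, 1.1002]  P^+=[0.2928 0.1062; 0.1062 0.2209]
step 5: x^-=[2.7937, 1.6577]  P^-=[0.6410 0.2289; 0.2289 0.3617]  S=[1.0086 -0.0569; -0.0569 0.7958]  K=[0.5791 0.1680; 0.1459 0.4074]  nu=[-0.3030, -1.9589]  x^+=[2.2892, 0.8153]  P^+=[0.2913 0.1040; 0.1040 0.2149]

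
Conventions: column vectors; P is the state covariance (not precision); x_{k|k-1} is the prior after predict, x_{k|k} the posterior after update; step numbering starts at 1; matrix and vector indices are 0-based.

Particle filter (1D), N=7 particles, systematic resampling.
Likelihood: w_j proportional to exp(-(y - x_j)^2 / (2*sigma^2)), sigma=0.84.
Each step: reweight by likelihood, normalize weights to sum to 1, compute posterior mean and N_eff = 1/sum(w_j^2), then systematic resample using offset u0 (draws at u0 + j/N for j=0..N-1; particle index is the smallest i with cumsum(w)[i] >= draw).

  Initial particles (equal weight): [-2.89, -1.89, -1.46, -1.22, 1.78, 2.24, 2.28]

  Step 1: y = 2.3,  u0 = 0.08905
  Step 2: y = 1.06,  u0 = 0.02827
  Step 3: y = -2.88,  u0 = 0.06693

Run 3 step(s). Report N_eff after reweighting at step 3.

step 1: w=[0.0000, 0.0000, 0.0000, 0.0001, 0.2925, 0.3533, 0.3541]  mean=2.1194  Neff=2.9781  idx=[4, 4, 5, 5, 6, 6, 6]
step 2: w=[0.2181, 0.2181, 0.1174, 0.1174, 0.1097, 0.1097, 0.1097]  mean=2.0525  Neff=6.2982  idx=[0, 0, 1, 2, 3, 4, 5]
step 3: w=[0.3180, 0.3180, 0.3180, 0.0131, 0.0131, 0.0098, 0.0098]  mean=1.8019  Neff=3.2895  idx=[0, 0, 1, 1, 2, 2, 2]

N_eff = 3.2895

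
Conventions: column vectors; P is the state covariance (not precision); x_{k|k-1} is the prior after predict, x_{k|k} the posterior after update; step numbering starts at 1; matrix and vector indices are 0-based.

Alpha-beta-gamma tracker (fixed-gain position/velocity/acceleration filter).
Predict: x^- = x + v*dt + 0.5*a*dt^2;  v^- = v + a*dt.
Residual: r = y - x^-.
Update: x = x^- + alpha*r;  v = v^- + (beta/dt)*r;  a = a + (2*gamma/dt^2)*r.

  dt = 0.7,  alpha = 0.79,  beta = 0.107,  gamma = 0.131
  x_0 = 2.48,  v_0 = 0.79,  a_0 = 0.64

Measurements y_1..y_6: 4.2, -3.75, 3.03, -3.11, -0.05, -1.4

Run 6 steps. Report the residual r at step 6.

resid = 2.3141

step 1: x_pred=3.1898  r=1.0102  x^+=3.9879  v^+=1.3924  a^+=1.1801
step 2: x_pred=5.2517  r=-9.0017  x^+=-1.8596  v^+=0.8425  a^+=-3.6330
step 3: x_pred=-2.1599  r=5.1899  x^+=1.9401  v^+=-0.9072  a^+=-0.8580
step 4: x_pred=1.0948  r=-4.2048  x^+=-2.2270  v^+=-2.1505  a^+=-3.1063
step 5: x_pred=-4.4934  r=4.4434  x^+=-0.9831  v^+=-3.6457  a^+=-0.7304
step 6: x_pred=-3.7141  r=2.3141  x^+=-1.8860  v^+=-3.8033  a^+=0.5069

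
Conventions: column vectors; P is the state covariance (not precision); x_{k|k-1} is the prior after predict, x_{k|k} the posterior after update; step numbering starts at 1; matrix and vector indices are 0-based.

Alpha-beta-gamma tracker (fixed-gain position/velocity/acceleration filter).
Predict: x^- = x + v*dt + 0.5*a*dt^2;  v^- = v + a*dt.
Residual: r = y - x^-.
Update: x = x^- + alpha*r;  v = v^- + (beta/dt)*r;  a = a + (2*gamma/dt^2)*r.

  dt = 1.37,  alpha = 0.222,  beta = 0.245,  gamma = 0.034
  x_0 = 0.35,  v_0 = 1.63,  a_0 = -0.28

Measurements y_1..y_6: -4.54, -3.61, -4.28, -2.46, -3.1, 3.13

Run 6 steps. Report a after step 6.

step 1: x_pred=2.3203  r=-6.8603  x^+=0.7973  v^+=0.0196  a^+=-0.5285
step 2: x_pred=0.3281  r=-3.9381  x^+=-0.5462  v^+=-1.4088  a^+=-0.6712
step 3: x_pred=-3.1061  r=-1.1739  x^+=-3.3667  v^+=-2.5383  a^+=-0.7138
step 4: x_pred=-7.5141  r=5.0541  x^+=-6.3921  v^+=-2.6123  a^+=-0.5306
step 5: x_pred=-10.4690  r=7.3690  x^+=-8.8331  v^+=-2.0215  a^+=-0.2637
step 6: x_pred=-11.8500  r=14.9800  x^+=-8.5244  v^+=0.2962  a^+=0.2791

a_post = 0.2791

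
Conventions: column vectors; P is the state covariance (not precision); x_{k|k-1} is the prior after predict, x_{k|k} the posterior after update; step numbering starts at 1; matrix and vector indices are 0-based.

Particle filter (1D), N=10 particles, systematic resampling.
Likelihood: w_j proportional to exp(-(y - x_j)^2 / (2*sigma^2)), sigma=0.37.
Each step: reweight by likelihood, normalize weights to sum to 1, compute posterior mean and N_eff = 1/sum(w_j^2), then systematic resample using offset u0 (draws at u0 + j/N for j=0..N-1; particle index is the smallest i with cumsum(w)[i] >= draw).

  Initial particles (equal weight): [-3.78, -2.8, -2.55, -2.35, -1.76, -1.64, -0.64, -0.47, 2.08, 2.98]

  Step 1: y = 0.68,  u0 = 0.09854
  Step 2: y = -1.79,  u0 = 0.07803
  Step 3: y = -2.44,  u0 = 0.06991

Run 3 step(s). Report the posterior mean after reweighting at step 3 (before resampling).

post_mean = -0.6088

step 1: w=[0.0000, 0.0000, 0.0000, 0.0000, 0.0000, 0.0000, 0.1643, 0.7615, 0.0742, 0.0000]  mean=-0.3087  Neff=1.6330  idx=[6, 7, 7, 7, 7, 7, 7, 7, 7, 8]
step 2: w=[0.3668, 0.0791, 0.0791, 0.0791, 0.0791, 0.0791, 0.0791, 0.0791, 0.0791, 0.0000]  mean=-0.5324  Neff=5.4149  idx=[0, 0, 0, 1, 2, 3, 4, 6, 7, 8]
step 3: w=[0.2722, 0.2722, 0.2722, 0.0262, 0.0262, 0.0262, 0.0262, 0.0262, 0.0262, 0.0262]  mean=-0.6088  Neff=4.4037  idx=[0, 0, 0, 1, 1, 2, 2, 2, 5, 8]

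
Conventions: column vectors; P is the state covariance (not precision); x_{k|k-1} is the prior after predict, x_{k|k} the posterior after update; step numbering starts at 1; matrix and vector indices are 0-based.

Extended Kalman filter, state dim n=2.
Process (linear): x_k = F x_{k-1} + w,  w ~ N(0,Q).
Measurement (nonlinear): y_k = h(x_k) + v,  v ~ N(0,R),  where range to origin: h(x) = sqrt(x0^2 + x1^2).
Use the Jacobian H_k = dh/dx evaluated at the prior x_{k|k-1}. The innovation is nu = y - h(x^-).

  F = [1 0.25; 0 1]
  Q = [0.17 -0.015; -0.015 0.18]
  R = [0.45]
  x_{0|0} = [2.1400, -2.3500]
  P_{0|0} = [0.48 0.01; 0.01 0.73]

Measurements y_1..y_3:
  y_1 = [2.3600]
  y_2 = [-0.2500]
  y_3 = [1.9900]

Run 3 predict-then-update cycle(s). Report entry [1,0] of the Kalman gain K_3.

step 1: x^-=[1.5525, -2.3500]  P^-=[0.7006 0.1775; 0.1775 0.9100]  H_jac=[0.5512 -0.8344]  S=[1.1331]  K=[0.2101; -0.5837]  nu=[-0.4565]  x^+=[1.4566, -2.0835]  P^+=[0.6506 0.3165; 0.3165 0.5239]
step 2: x^-=[0.9357, -2.0835]  P^-=[1.0116 0.4325; 0.4325 0.7039]  H_jac=[0.4097 -0.9122]  S=[0.8823]  K=[0.0226; -0.5270]  nu=[-2.5340]  x^+=[0.8785, -0.7482]  P^+=[1.0111 0.4430; 0.4430 0.4589]
step 3: x^-=[0.6914, -0.7482]  P^-=[1.4313 0.5427; 0.5427 0.6389]  H_jac=[0.6787 -0.7344]  S=[0.9129]  K=[0.6275; -0.1105]  nu=[0.9712]  x^+=[1.3009, -0.8555]  P^+=[1.0718 0.6060; 0.6060 0.6277]

K[1,0] = -0.1105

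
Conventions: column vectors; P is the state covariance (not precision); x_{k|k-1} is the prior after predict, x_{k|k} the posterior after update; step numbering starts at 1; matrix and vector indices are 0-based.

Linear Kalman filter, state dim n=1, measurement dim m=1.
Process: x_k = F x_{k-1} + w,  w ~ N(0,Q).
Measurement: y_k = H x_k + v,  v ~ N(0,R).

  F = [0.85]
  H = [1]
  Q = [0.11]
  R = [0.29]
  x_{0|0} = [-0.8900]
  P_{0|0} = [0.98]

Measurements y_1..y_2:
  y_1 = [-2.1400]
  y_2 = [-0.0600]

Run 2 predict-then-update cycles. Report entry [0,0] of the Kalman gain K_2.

K[0,0] = 0.4772

step 1: x^-=[-0.7565]  P^-=[0.8180]  S=[1.1080]  K=[0.7383]  nu=[-1.3835]  x^+=[-1.7779]  P^+=[0.2141]
step 2: x^-=[-1.5112]  P^-=[0.2647]  S=[0.5547]  K=[0.4772]  nu=[1.4512]  x^+=[-0.8187]  P^+=[0.1384]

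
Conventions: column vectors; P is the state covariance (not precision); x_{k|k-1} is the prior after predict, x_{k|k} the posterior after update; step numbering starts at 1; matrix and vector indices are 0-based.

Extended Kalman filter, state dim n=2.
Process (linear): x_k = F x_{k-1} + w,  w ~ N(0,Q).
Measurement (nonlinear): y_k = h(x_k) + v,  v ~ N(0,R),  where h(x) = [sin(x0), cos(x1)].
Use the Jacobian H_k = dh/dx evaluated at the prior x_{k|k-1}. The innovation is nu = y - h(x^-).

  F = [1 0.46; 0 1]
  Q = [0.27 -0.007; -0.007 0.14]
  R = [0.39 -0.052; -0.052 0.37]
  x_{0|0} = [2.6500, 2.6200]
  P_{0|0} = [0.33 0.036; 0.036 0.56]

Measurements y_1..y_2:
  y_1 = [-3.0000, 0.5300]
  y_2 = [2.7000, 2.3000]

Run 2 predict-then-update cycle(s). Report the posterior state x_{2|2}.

x_post = [7.8692, 0.8245]

step 1: x^-=[3.8552, 2.6200]  P^-=[0.7516 0.2866; 0.2866 0.7000]  H_jac=[-0.7560 0.0000; 0.0000 -0.4983]  S=[0.8196 0.0560; 0.0560 0.5438]  K=[-0.6802 -0.1926; -0.2221 -0.6185]  nu=[-2.3454, 1.3970]  x^+=[5.1814, 2.2769]  P^+=[0.3376 0.0720; 0.0720 0.4361]
step 2: x^-=[6.2288, 2.2769]  P^-=[0.7662 0.2657; 0.2657 0.5761]  H_jac=[0.9985 0.0000; 0.0000 -0.7609]  S=[1.1539 -0.2538; -0.2538 0.7036]  K=[0.6515 -0.0523; 0.1008 -0.5867]  nu=[2.7544, 2.9489]  x^+=[7.8692, 0.8245]  P^+=[0.2572 0.0699; 0.0699 0.2922]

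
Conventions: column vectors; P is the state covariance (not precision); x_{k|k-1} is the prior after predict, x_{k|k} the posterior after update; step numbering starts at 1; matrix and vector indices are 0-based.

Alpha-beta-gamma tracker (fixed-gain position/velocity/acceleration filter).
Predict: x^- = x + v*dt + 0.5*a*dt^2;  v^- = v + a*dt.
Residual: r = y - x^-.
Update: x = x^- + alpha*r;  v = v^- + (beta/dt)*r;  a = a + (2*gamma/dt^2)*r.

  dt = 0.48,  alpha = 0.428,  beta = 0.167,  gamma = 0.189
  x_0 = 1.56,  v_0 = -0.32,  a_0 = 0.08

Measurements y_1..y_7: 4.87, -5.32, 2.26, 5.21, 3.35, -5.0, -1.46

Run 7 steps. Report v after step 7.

v_post = 0.8161

step 1: x_pred=1.4156  r=3.4544  x^+=2.8941  v^+=0.9202  a^+=5.7473
step 2: x_pred=3.9979  r=-9.3179  x^+=0.0098  v^+=0.4371  a^+=-9.5398
step 3: x_pred=-0.8793  r=3.1393  x^+=0.4643  v^+=-3.0498  a^+=-4.3894
step 4: x_pred=-1.5052  r=6.7152  x^+=1.3689  v^+=-2.8203  a^+=6.6278
step 5: x_pred=0.7786  r=2.5714  x^+=1.8792  v^+=1.2557  a^+=10.8465
step 6: x_pred=3.7314  r=-8.7314  x^+=-0.0056  v^+=3.4242  a^+=-3.4785
step 7: x_pred=1.2372  r=-2.6972  x^+=0.0828  v^+=0.8161  a^+=-7.9037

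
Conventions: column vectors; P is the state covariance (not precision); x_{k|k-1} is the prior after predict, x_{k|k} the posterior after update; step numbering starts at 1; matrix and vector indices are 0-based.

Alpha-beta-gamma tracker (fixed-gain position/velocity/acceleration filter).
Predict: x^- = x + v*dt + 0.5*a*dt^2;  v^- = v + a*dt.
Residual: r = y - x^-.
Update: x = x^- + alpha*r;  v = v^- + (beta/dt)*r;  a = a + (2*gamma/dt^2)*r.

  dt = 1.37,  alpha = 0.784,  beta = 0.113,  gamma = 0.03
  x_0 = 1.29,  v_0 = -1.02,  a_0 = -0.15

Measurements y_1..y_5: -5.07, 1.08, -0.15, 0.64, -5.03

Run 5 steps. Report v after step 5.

step 1: x_pred=-0.2482  r=-4.8218  x^+=-4.0285  v^+=-1.6232  a^+=-0.3041
step 2: x_pred=-6.5377  r=7.6177  x^+=-0.5654  v^+=-1.4116  a^+=-0.0606
step 3: x_pred=-2.5562  r=2.4062  x^+=-0.6697  v^+=-1.2962  a^+=0.0163
step 4: x_pred=-2.4302  r=3.0702  x^+=-0.0232  v^+=-1.0206  a^+=0.1144
step 5: x_pred=-1.3140  r=-3.7160  x^+=-4.2273  v^+=-1.1703  a^+=-0.0043

v_post = -1.1703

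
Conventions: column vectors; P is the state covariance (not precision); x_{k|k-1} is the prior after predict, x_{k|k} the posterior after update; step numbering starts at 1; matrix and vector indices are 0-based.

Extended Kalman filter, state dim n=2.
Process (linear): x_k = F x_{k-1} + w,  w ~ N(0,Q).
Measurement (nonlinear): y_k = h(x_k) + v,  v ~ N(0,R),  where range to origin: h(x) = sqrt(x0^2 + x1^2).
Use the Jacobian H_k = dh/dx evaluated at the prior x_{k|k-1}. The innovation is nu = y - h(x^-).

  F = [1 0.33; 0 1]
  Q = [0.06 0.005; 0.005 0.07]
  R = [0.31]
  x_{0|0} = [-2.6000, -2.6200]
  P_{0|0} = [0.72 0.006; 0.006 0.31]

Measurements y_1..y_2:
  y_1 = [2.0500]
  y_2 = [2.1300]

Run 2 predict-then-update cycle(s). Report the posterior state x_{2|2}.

step 1: x^-=[-3.4646, -2.6200]  P^-=[0.8177 0.1133; 0.1133 0.3800]  H_jac=[-0.7976 -0.6032]  S=[1.0775]  K=[-0.6687; -0.2966]  nu=[-2.2937]  x^+=[-1.9307, -1.9397]  P^+=[0.3358 -0.1004; -0.1004 0.2852]
step 2: x^-=[-2.5708, -1.9397]  P^-=[0.3606 -0.0013; -0.0013 0.3552]  H_jac=[-0.7983 -0.6023]  S=[0.6674]  K=[-0.4302; -0.3190]  nu=[-1.0905]  x^+=[-2.1017, -1.5918]  P^+=[0.2371 -0.0929; -0.0929 0.2873]

x_post = [-2.1017, -1.5918]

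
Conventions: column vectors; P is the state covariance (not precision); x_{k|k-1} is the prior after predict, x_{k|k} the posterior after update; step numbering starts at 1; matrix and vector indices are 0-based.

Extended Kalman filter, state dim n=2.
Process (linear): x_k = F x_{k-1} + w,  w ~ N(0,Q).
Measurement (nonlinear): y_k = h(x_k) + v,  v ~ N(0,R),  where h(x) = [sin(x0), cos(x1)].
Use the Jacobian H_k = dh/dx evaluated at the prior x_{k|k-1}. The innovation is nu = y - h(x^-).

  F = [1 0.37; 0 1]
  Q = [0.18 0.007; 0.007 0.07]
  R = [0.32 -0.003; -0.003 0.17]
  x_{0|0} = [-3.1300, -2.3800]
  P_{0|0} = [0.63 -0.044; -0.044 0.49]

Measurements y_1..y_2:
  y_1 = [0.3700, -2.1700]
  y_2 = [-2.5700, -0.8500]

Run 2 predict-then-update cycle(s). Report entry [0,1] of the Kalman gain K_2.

K[0,1] = -0.1584

step 1: x^-=[-4.0106, -2.3800]  P^-=[0.8445 0.1443; 0.1443 0.5600]  H_jac=[-0.6456 0.0000; 0.0000 0.6901]  S=[0.6720 -0.0673; -0.0673 0.4367]  K=[-0.8009 0.1046; -0.0508 0.8771]  nu=[-0.3937, -1.4463]  x^+=[-3.8466, -3.6286]  P^+=[0.3975 0.0293; 0.0293 0.2163]
step 2: x^-=[-5.1892, -3.6286]  P^-=[0.6287 0.1163; 0.1163 0.2863]  H_jac=[0.4590 0.0000; 0.0000 -0.4680]  S=[0.4524 -0.0280; -0.0280 0.2327]  K=[0.6280 -0.1584; 0.0830 -0.5658]  nu=[-3.4585, 0.0338]  x^+=[-7.3664, -3.9347]  P^+=[0.4389 0.0616; 0.0616 0.2061]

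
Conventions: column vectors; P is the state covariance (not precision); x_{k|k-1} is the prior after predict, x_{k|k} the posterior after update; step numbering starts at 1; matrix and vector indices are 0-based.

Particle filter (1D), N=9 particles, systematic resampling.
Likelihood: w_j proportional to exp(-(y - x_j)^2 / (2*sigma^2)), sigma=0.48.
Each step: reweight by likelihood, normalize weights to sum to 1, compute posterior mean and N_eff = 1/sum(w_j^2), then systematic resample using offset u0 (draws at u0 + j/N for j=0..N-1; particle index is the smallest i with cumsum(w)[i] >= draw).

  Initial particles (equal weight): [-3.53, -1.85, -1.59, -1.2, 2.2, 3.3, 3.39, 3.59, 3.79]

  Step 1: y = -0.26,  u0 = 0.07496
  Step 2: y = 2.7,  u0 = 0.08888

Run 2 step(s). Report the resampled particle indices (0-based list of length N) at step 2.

resampled_idx = [1, 2, 3, 4, 5, 6, 7, 7, 8]

step 1: w=[0.0000, 0.0240, 0.1247, 0.8513, 0.0000, 0.0000, 0.0000, 0.0000, 0.0000]  mean=-1.2642  Neff=1.3497  idx=[2, 3, 3, 3, 3, 3, 3, 3, 3]
step 2: w=[0.0001, 0.1250, 0.1250, 0.1250, 0.1250, 0.1250, 0.1250, 0.1250, 0.1250]  mean=-1.2000  Neff=8.0020  idx=[1, 2, 3, 4, 5, 6, 7, 7, 8]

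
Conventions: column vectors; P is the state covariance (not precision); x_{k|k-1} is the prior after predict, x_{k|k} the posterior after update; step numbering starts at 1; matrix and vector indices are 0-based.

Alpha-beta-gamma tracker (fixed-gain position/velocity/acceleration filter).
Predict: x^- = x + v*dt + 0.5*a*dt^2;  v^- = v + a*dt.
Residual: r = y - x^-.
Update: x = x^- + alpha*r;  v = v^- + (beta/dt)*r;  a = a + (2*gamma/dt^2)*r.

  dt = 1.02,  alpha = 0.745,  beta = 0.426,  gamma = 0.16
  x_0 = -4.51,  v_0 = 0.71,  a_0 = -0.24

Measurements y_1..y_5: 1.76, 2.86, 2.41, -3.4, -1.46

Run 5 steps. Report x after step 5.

step 1: x_pred=-3.9106  r=5.6706  x^+=0.3140  v^+=2.8335  a^+=1.5041
step 2: x_pred=3.9866  r=-1.1266  x^+=3.1473  v^+=3.8972  a^+=1.1576
step 3: x_pred=7.7246  r=-5.3146  x^+=3.7652  v^+=2.8583  a^+=-0.4770
step 4: x_pred=6.4326  r=-9.8326  x^+=-0.8927  v^+=-1.7348  a^+=-3.5013
step 5: x_pred=-4.4835  r=3.0235  x^+=-2.2310  v^+=-4.0433  a^+=-2.5713

x_post = -2.2310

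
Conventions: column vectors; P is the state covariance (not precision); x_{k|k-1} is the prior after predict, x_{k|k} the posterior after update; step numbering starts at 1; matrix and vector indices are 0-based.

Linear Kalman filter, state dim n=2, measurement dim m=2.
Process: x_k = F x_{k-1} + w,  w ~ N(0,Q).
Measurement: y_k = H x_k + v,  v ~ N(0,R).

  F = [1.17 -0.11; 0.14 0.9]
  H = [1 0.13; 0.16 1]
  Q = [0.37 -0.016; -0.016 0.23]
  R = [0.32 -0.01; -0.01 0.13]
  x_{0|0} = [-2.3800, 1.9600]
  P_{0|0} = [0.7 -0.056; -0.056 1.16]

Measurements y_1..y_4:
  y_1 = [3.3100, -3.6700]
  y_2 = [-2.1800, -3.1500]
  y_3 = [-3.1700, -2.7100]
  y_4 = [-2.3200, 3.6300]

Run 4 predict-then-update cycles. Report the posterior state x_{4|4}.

x_post = [-1.9079, 1.9488]

step 1: x^-=[-3.0002, 1.4308]  P^-=[1.3567 -0.0743; -0.0743 1.1692]  S=[1.6771 0.2832; 0.2832 1.3102]  K=[0.8145 -0.0671; -0.1067 0.9064]  nu=[6.1242, -4.6208]  x^+=[2.2981, -3.4112]  P^+=[0.2691 -0.0599; -0.0599 0.1285]
step 2: x^-=[3.0640, -2.7484]  P^-=[0.7554 -0.0468; -0.0468 0.3242]  S=[1.0687 0.1052; 0.1052 0.4586]  K=[0.7011 0.0006; -0.0740 0.7077]  nu=[-4.8867, -0.8919]  x^+=[-0.3625, -3.0177]  P^+=[0.2300 -0.0437; -0.0437 0.0997]
step 3: x^-=[-0.0921, -2.7667]  P^-=[0.6973 -0.0336; -0.0336 0.3043]  S=[1.0138 0.1069; 0.1069 0.4414]  K=[0.6824 0.0115; -0.0672 0.6935]  nu=[-2.7182, 0.0714]  x^+=[-1.9461, -2.5345]  P^+=[0.2236 -0.0411; -0.0411 0.0974]
step 4: x^-=[-1.9981, -2.5535]  P^-=[0.6878 -0.0317; -0.0317 0.3029]  S=[1.0047 0.1071; 0.1071 0.4404]  K=[0.6791 0.0128; -0.0661 0.6924]  nu=[0.0101, 6.5032]  x^+=[-1.9079, 1.9488]  P^+=[0.2225 -0.0407; -0.0407 0.0972]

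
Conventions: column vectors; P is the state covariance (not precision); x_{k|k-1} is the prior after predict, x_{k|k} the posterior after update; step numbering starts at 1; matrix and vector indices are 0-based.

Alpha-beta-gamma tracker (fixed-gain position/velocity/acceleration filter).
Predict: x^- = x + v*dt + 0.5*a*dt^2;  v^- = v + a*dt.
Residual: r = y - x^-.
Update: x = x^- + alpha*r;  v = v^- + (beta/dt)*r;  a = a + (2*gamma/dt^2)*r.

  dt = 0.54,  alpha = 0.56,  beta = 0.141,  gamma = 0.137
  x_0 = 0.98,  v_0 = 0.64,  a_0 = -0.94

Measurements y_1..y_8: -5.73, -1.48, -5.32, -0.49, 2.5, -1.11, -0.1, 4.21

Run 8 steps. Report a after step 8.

a_post = 3.4638

step 1: x_pred=1.1885  r=-6.9185  x^+=-2.6858  v^+=-1.6741  a^+=-7.4410
step 2: x_pred=-4.6748  r=3.1948  x^+=-2.8857  v^+=-4.8580  a^+=-4.4390
step 3: x_pred=-6.1562  r=0.8362  x^+=-5.6879  v^+=-7.0368  a^+=-3.6533
step 4: x_pred=-10.0205  r=9.5305  x^+=-4.6834  v^+=-6.5210  a^+=5.3020
step 5: x_pred=-7.4317  r=9.9317  x^+=-1.8700  v^+=-1.0647  a^+=14.6342
step 6: x_pred=-0.3112  r=-0.7988  x^+=-0.7585  v^+=6.6292  a^+=13.8837
step 7: x_pred=4.8455  r=-4.9455  x^+=2.0760  v^+=12.8351  a^+=9.2367
step 8: x_pred=10.3537  r=-6.1437  x^+=6.9132  v^+=16.2187  a^+=3.4638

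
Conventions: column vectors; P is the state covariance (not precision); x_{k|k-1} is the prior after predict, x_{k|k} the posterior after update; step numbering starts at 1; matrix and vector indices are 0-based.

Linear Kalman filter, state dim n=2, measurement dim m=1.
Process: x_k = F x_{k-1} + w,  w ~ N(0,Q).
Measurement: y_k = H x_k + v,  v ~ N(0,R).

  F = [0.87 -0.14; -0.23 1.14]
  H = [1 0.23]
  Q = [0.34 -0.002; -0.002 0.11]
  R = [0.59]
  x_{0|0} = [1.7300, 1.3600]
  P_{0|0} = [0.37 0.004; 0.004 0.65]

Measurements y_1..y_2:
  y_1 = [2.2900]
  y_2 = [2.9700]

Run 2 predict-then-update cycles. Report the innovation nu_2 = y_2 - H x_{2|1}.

step 1: x^-=[1.3147, 1.1525]  P^-=[0.6318 -0.1757; -0.1757 0.9722]  S=[1.1924]  K=[0.4960; 0.0402]  nu=[0.7102]  x^+=[1.6670, 1.1810]  P^+=[0.3385 -0.1995; -0.1995 0.9703]
step 2: x^-=[1.2849, 0.9630]  P^-=[0.6638 -0.4288; -0.4288 1.4935]  S=[1.1356]  K=[0.4977; -0.0751]  nu=[1.4636]  x^+=[2.0134, 0.8530]  P^+=[0.3825 -0.3864; -0.3864 1.4871]

innov = [1.4636]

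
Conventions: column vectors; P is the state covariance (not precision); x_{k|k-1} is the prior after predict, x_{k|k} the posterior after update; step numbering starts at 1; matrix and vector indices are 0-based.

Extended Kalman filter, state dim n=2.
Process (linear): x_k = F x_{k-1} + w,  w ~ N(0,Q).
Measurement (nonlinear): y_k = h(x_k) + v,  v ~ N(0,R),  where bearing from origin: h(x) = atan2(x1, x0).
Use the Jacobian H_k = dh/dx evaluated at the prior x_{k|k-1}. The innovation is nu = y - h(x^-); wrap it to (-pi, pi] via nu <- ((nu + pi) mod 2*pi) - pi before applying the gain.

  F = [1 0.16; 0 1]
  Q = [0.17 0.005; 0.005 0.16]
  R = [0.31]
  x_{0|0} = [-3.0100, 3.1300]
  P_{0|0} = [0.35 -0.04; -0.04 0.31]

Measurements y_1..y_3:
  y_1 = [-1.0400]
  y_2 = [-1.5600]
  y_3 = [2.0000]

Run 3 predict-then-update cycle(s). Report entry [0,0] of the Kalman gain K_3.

step 1: x^-=[-2.5092, 3.1300]  P^-=[0.5151 0.0146; 0.0146 0.4700]  H_jac=[-0.1945 -0.1559]  S=[0.3418]  K=[-0.2998; -0.2227]  nu=[2.9966]  x^+=[-3.4076, 2.4626]  P^+=[0.4844 -0.0082; -0.0082 0.4530]
step 2: x^-=[-3.0135, 2.4626]  P^-=[0.6634 0.0693; 0.0693 0.6130]  H_jac=[-0.1626 -0.1990]  S=[0.3563]  K=[-0.3414; -0.3740]  nu=[2.2667]  x^+=[-3.7874, 1.6150]  P^+=[0.6219 0.0238; 0.0238 0.5632]
step 3: x^-=[-3.5291, 1.6150]  P^-=[0.8139 0.1189; 0.1189 0.7232]  H_jac=[-0.1072 -0.2343]  S=[0.3650]  K=[-0.3154; -0.4991]  nu=[-0.7124]  x^+=[-3.3044, 1.9705]  P^+=[0.7776 0.0614; 0.0614 0.6323]

K[0,0] = -0.3154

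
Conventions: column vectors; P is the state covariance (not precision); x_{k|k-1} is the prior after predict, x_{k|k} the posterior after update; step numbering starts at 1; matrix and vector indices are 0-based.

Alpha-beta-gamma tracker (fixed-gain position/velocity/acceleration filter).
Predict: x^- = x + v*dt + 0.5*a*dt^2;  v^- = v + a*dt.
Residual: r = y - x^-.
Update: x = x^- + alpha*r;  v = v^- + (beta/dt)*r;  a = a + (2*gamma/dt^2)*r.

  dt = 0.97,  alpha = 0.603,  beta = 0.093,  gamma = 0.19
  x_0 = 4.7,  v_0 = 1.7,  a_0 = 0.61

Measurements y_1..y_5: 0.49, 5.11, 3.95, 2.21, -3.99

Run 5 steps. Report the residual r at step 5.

step 1: x_pred=6.6360  r=-6.1460  x^+=2.9300  v^+=1.7024  a^+=-1.8722
step 2: x_pred=3.7006  r=1.4094  x^+=4.5505  v^+=0.0216  a^+=-1.3029
step 3: x_pred=3.9584  r=-0.0084  x^+=3.9533  v^+=-1.2431  a^+=-1.3063
step 4: x_pred=2.1330  r=0.0770  x^+=2.1794  v^+=-2.5028  a^+=-1.2752
step 5: x_pred=-0.8483  r=-3.1417  x^+=-2.7427  v^+=-4.0410  a^+=-2.5441

resid = -3.1417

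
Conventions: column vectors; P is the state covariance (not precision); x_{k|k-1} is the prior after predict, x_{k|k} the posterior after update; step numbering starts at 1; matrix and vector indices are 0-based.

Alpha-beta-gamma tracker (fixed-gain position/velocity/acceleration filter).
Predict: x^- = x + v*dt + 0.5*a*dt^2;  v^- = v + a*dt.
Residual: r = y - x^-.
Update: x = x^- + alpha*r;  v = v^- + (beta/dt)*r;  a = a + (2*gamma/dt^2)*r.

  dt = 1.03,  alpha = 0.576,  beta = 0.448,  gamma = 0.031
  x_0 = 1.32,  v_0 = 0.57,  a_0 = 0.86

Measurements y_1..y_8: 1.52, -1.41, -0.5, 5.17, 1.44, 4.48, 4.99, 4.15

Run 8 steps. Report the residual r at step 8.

step 1: x_pred=2.3633  r=-0.8433  x^+=1.8776  v^+=1.0890  a^+=0.8107
step 2: x_pred=3.4293  r=-4.8393  x^+=0.6419  v^+=-0.1808  a^+=0.5279
step 3: x_pred=0.7357  r=-1.2357  x^+=0.0239  v^+=-0.1745  a^+=0.4557
step 4: x_pred=0.0859  r=5.0841  x^+=3.0143  v^+=2.5062  a^+=0.7528
step 5: x_pred=5.9950  r=-4.5550  x^+=3.3713  v^+=1.3004  a^+=0.4866
step 6: x_pred=4.9688  r=-0.4888  x^+=4.6873  v^+=1.5890  a^+=0.4580
step 7: x_pred=6.5669  r=-1.5769  x^+=5.6586  v^+=1.3749  a^+=0.3659
step 8: x_pred=7.2688  r=-3.1188  x^+=5.4724  v^+=0.3952  a^+=0.1836

resid = -3.1188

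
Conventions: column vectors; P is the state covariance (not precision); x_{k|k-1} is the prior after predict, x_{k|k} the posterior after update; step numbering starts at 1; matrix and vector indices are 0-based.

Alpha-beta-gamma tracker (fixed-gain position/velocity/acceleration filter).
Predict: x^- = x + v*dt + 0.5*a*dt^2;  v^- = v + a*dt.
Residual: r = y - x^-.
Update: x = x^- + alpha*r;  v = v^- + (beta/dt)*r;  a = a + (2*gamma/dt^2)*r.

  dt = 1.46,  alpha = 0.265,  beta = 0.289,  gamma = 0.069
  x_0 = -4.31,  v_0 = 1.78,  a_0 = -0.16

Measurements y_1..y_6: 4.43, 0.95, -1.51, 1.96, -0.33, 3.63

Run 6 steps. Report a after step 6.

a_post = -0.5755

step 1: x_pred=-1.8817  r=6.3117  x^+=-0.2091  v^+=2.7958  a^+=0.2486
step 2: x_pred=4.1377  r=-3.1877  x^+=3.2930  v^+=2.5278  a^+=0.0423
step 3: x_pred=7.0285  r=-8.5385  x^+=4.7658  v^+=0.8993  a^+=-0.5105
step 4: x_pred=5.5347  r=-3.5747  x^+=4.5874  v^+=-0.5537  a^+=-0.7420
step 5: x_pred=2.9882  r=-3.3182  x^+=2.1089  v^+=-2.2938  a^+=-0.9568
step 6: x_pred=-2.2597  r=5.8897  x^+=-0.6990  v^+=-2.5248  a^+=-0.5755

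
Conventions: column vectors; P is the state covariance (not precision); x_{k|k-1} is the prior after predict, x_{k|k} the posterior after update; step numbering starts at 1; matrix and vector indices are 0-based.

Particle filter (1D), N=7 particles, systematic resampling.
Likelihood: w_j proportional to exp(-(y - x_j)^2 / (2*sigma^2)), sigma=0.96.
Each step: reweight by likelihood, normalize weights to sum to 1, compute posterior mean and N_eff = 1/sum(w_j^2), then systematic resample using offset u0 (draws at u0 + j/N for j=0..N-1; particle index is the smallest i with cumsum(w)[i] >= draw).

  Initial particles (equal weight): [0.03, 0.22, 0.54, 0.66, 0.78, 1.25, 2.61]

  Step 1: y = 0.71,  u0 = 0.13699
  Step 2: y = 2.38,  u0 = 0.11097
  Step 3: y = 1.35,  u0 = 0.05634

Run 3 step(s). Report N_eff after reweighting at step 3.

N_eff = 6.2033

step 1: w=[0.1382, 0.1559, 0.1748, 0.1773, 0.1771, 0.1516, 0.0251]  mean=0.6429  Neff=6.2349  idx=[0, 1, 2, 3, 4, 5, 6]
step 2: w=[0.0226, 0.0360, 0.0721, 0.0909, 0.1128, 0.2262, 0.4395]  mean=1.6253  Neff=3.6724  idx=[2, 4, 5, 5, 6, 6, 6]
step 3: w=[0.1461, 0.1748, 0.2074, 0.2074, 0.0881, 0.0881, 0.0881]  mean=1.4237  Neff=6.2033  idx=[0, 1, 2, 2, 3, 4, 6]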